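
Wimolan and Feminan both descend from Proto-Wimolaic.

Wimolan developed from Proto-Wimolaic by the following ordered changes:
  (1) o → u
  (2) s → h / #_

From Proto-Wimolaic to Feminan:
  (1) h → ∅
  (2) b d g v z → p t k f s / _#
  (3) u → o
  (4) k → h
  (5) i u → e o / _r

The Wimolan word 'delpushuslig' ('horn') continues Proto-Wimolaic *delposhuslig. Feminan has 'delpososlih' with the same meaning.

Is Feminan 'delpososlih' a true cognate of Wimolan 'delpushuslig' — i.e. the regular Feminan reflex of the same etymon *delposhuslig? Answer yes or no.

Derive the expected Feminan reflex of *delposhuslig:
Feminan: *delposhuslig > delposuslig > delposuslik > delpososlik > delpososlih  (by h-loss, final devoicing, vowel merger, unconditioned shift)
Feminan 'delpososlih' matches the regular reflex exactly, so the pair is cognate.

yes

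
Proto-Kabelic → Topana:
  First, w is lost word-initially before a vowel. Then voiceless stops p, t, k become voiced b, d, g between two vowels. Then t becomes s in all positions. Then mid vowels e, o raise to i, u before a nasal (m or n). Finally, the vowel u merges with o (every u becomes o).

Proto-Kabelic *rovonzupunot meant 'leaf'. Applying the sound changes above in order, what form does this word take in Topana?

rovonzobonos

Topana: *rovonzupunot > rovonzubunot > rovonzubunos > rovunzubunos > rovonzobonos  (by intervocalic voicing, unconditioned shift, pre-nasal raising, vowel merger)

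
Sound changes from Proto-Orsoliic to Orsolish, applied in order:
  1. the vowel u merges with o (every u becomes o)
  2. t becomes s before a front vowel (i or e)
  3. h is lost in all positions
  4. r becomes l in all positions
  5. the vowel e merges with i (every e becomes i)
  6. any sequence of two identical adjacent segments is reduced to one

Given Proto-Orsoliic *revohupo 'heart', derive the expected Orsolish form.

Orsolish: start from *revohupo.
  rule 1 (vowel merger): revohupo → revohopo
  rule 2: no change — revohopo
  rule 3 (h-loss): revohopo → revoopo
  rule 4 (unconditioned shift): revoopo → levoopo
  rule 5 (vowel merger): levoopo → livoopo
  rule 6 (degemination): livoopo → livopo
  ⇒ Orsolish livopo

livopo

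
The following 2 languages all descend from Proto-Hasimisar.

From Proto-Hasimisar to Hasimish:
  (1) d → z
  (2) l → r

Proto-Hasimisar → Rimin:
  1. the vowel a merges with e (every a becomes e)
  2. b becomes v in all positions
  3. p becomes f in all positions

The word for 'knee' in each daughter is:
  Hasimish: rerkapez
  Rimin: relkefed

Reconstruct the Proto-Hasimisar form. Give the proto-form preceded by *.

*relkaped

Position 6: Hasimish has p, Rimin has f. Hasimish preserves p here (none of its changes turn any other segment into p), so the proto-segment is *p.
Position 5: Hasimish has a, Rimin has e. Hasimish preserves a here (none of its changes turn any other segment into a), so the proto-segment is *a.
This points to *relkaped. Verify forward in each daughter:
Hasimish: *relkaped > relkapez > rerkapez  (by unconditioned shift, unconditioned shift)
Rimin: start from *relkaped.
  rule 1 (vowel merger): relkaped → relkeped
  rule 2: no change — relkeped
  rule 3 (unconditioned shift): relkeped → relkefed
  ⇒ Rimin relkefed
*relkaped is the unique common source.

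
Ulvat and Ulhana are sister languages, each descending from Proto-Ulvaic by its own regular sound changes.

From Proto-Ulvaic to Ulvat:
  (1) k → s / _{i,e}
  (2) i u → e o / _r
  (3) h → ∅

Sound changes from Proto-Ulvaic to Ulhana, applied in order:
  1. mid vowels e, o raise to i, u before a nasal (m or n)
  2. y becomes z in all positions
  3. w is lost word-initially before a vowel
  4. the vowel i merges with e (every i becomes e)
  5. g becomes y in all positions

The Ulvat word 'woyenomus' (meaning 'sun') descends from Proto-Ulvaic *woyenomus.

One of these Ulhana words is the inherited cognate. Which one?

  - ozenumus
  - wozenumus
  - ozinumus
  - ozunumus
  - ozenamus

ozenumus

Ulhana: *woyenomus
  woyenomus → woyinumus   [pre-nasal raising]
  woyinumus → wozinumus   [unconditioned shift]
  wozinumus → ozinumus   [glide loss]
  ozinumus → ozenumus   [vowel merger]
  ozenumus (rule 5 does not apply)
  giving Ulhana ozenumus.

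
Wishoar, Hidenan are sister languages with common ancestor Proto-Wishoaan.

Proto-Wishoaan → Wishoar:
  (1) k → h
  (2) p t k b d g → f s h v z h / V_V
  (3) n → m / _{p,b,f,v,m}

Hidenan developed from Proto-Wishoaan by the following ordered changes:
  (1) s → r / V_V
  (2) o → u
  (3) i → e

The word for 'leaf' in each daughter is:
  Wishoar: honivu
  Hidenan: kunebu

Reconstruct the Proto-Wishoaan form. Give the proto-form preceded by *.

Position 1: Wishoar has h, Hidenan has k. Hidenan preserves k here (none of its changes turn any other segment into k), so the proto-segment is *k.
Position 5: Wishoar has v, Hidenan has b. Hidenan preserves b here (none of its changes turn any other segment into b), so the proto-segment is *b.
Continuing position by position gives *konibu; check it forward:
Wishoar: start from *konibu.
  rule 1 (unconditioned shift): konibu → honibu
  rule 2 (intervocalic lenition): honibu → honivu
  rule 3: no change — honivu
  ⇒ Wishoar honivu
Hidenan: start from *konibu.
  rule 1: no change — konibu
  rule 2 (vowel merger): konibu → kunibu
  rule 3 (vowel merger): kunibu → kunebu
  ⇒ Hidenan kunebu
No other proto-form is consistent with every reflex, so the reconstruction is *konibu.

*konibu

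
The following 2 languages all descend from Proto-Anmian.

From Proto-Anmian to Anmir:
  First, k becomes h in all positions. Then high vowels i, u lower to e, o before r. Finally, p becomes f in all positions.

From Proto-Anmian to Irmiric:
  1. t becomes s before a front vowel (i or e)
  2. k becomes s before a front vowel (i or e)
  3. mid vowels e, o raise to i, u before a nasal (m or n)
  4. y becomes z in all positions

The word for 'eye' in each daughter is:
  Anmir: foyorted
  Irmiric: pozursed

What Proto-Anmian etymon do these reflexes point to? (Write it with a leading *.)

Position 1: Anmir has f, Irmiric has p. Irmiric preserves p here (none of its changes turn any other segment into p), so the proto-segment is *p.
Position 4: Anmir has o, Irmiric has u. Taking the neighbouring segments as reconstructed: Anmir o could go back to *o or *u; Irmiric u can only go back to *u — the one source consistent with every daughter is *u.
Verify the candidate proto-form against each daughter:
Anmir: *poyurted > poyorted > foyorted  (by pre-rhotic lowering, unconditioned shift)
Irmiric: *poyurted > poyursed > pozursed  (by palatalisation, unconditioned shift)
Only *poyurted yields all of Anmir foyorted, Irmiric pozursed.

*poyurted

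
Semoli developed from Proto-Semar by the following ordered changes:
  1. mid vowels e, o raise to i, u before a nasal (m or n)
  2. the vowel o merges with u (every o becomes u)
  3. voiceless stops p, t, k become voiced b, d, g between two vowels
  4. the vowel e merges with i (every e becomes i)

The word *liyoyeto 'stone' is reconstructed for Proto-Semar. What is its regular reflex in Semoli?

Semoli: *liyoyeto > liyuyetu > liyuyedu > liyuyidu  (by vowel merger, intervocalic voicing, vowel merger)

liyuyidu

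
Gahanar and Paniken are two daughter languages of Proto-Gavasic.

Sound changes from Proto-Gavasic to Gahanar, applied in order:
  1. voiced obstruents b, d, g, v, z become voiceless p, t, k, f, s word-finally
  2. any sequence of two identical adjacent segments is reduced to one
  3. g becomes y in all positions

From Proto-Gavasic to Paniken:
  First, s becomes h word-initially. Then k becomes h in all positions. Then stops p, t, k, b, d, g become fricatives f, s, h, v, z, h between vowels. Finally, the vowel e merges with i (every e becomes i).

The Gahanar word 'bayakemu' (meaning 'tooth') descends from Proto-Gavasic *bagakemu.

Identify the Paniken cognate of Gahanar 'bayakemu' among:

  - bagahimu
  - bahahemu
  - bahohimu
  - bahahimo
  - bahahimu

Paniken: *bagakemu
  bagakemu (rule 1 does not apply)
  bagakemu → bagahemu   [unconditioned shift]
  bagahemu → bahahemu   [intervocalic lenition]
  bahahemu → bahahimu   [vowel merger]
  giving Paniken bahahimu.

bahahimu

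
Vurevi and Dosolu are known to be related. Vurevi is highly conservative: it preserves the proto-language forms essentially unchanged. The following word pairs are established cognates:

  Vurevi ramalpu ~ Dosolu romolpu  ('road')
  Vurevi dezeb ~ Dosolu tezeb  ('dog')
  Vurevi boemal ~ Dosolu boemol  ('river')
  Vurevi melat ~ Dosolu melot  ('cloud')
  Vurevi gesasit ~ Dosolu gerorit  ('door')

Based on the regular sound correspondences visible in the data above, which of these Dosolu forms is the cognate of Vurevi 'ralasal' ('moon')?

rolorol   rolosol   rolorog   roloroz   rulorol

rolorol

ramalpu ~ romolpu, boemal ~ boemol — Vurevi a corresponds to Dosolu o after a consonant, before a consonant other than r, m, n, p, b, f, v.
gesasit ~ gerorit — Vurevi s corresponds to Dosolu r between vowels (before a back vowel).
Applying these to Vurevi 'ralasal':
  ralasal → rolasal   (a→o after a consonant, before a consonant other than r, m, n, p, b, f, v)
  rolasal → rolosal   (a→o after a consonant, before a consonant other than r, m, n, p, b, f, v)
  rolosal → roloral   (s→r between vowels (before a back vowel))
  roloral → rolorol   (a→o after a consonant, before a consonant other than r, m, n, p, b, f, v)
So the Dosolu cognate is 'rolorol'.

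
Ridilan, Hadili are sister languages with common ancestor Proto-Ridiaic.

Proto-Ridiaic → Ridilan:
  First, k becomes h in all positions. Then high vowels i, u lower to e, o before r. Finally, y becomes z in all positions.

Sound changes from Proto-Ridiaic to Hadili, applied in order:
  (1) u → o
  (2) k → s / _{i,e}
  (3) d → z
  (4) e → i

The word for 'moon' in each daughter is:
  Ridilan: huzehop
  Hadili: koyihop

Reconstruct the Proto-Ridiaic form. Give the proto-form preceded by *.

*kuyehop

Position 4: Ridilan has e, Hadili has i. Taking the neighbouring segments as reconstructed: Ridilan e can only go back to *e; Hadili i could go back to *e or *i — the one source consistent with every daughter is *e.
Position 2: Ridilan has u, Hadili has o. Ridilan preserves u here (none of its changes turn any other segment into u), so the proto-segment is *u.
Position 3: Ridilan has z, Hadili has y. Hadili preserves y here (none of its changes turn any other segment into y), so the proto-segment is *y.
Verify the candidate proto-form against each daughter:
Ridilan: *kuyehop
  kuyehop → huyehop   [unconditioned shift]
  huyehop (rule 2 does not apply)
  huyehop → huzehop   [unconditioned shift]
  giving Ridilan huzehop.
Hadili: start from *kuyehop.
  rule 1 (vowel merger): kuyehop → koyehop
  rule 2: no change — koyehop
  rule 3: no change — koyehop
  rule 4 (vowel merger): koyehop → koyihop
  ⇒ Hadili koyihop
*kuyehop is the unique common source.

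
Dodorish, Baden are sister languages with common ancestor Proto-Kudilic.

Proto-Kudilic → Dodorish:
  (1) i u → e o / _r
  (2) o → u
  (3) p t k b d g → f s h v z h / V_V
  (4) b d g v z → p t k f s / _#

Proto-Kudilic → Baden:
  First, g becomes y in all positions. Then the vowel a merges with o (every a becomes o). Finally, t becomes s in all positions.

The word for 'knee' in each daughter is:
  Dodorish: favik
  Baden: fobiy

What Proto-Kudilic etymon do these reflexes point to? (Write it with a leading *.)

Position 2: Dodorish has a, Baden has o. Dodorish preserves a here (none of its changes turn any other segment into a), so the proto-segment is *a.
Position 3: Dodorish has v, Baden has b. Baden preserves b here (none of its changes turn any other segment into b), so the proto-segment is *b.
Position 5: Dodorish has k, Baden has y. Taking the neighbouring segments as reconstructed: Dodorish k could go back to *k or *g; Baden y could go back to *g or *y — the one source consistent with every daughter is *g.
The remaining positions agree across the daughters. Check the candidate against every language:
Dodorish: *fabig
  fabig (rule 1 does not apply)
  fabig (rule 2 does not apply)
  fabig → favig   [intervocalic lenition]
  favig → favik   [final devoicing]
  giving Dodorish favik.
Baden: *fabig > fabiy > fobiy  (by unconditioned shift, vowel merger)
*fabig is the unique common source.

*fabig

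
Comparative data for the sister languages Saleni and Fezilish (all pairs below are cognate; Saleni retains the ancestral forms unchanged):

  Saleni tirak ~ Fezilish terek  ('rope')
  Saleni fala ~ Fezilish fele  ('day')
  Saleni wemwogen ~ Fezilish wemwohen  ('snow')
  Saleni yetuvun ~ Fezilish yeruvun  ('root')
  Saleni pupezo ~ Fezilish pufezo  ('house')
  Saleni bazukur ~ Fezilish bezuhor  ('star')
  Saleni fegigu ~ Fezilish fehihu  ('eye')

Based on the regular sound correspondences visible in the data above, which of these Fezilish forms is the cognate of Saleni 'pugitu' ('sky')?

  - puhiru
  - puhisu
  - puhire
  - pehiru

fegigu ~ fehihu — Saleni g corresponds to Fezilish h between vowels (before a front vowel).
yetuvun ~ yeruvun — Saleni t corresponds to Fezilish r between vowels (before a back vowel).
Applying these to Saleni 'pugitu':
  pugitu → puhitu   (g→h between vowels (before a front vowel))
  puhitu → puhiru   (t→r between vowels (before a back vowel))
So the Fezilish cognate is 'puhiru'.

puhiru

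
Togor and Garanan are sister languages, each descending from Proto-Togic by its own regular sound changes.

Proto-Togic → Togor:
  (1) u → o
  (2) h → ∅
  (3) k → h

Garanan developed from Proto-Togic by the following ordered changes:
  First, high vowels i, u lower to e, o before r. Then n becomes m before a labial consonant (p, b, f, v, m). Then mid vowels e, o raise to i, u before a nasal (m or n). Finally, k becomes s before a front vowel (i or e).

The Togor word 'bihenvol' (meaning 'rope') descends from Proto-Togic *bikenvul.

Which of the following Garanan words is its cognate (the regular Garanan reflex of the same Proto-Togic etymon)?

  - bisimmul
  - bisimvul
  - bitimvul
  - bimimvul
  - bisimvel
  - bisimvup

Garanan: *bikenvul
  bikenvul (rule 1 does not apply)
  bikenvul → bikemvul   [nasal place assimilation]
  bikemvul → bikimvul   [pre-nasal raising]
  bikimvul → bisimvul   [palatalisation]
  giving Garanan bisimvul.
Only 'bisimvul' matches the regular Garanan development of *bikenvul.

bisimvul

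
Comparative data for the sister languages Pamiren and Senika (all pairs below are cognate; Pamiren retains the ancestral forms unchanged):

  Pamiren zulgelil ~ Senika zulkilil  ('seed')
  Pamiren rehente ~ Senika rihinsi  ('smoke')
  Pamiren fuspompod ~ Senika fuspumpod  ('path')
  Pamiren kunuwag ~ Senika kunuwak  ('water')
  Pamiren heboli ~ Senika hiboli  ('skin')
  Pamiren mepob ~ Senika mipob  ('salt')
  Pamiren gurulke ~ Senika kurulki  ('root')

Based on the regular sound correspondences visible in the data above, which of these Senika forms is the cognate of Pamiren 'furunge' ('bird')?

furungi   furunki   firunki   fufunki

zulgelil ~ zulkilil — Pamiren g corresponds to Senika k after a consonant, before a front vowel.
rehente ~ rihinsi, gurulke ~ kurulki — Pamiren e corresponds to Senika i word-finally.
Applying these to Pamiren 'furunge':
  furunge → furunke   (g→k after a consonant, before a front vowel)
  furunke → furunki   (e→i word-finally)
So the Senika cognate is 'furunki'.

furunki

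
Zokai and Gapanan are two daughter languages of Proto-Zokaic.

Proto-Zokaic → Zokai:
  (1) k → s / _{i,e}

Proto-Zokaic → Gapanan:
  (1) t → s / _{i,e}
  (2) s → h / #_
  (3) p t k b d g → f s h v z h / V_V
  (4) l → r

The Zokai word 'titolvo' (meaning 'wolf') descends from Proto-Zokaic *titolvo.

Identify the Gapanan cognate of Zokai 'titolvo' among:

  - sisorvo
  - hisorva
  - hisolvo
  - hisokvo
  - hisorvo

hisorvo

Gapanan: *titolvo > sitolvo > hitolvo > hisolvo > hisorvo  (by palatalisation, debuccalisation, intervocalic lenition, unconditioned shift)
Only 'hisorvo' matches the regular Gapanan development of *titolvo.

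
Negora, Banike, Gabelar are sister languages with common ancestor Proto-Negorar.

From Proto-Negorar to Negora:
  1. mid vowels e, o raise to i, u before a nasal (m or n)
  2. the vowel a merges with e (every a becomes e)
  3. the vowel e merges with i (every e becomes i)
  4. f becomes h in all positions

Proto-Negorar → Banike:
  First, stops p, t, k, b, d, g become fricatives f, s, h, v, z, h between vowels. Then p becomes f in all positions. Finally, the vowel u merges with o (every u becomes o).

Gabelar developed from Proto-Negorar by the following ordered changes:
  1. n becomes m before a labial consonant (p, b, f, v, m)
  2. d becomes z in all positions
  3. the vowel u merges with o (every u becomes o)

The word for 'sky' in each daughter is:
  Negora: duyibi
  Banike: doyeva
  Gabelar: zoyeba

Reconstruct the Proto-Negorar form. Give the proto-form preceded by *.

*duyeba

Position 2: Negora has u, Banike has o, Gabelar has o. Taking the neighbouring segments as reconstructed: Negora u can only go back to *u; Banike o could go back to *o or *u; Gabelar o could go back to *o or *u — the one source consistent with every daughter is *u.
Position 1: Negora has d, Banike has d, Gabelar has z. Negora preserves d here (none of its changes turn any other segment into d), so the proto-segment is *d.
This points to *duyeba. Verify forward in each daughter:
Negora: start from *duyeba.
  rule 1: no change — duyeba
  rule 2 (vowel merger): duyeba → duyebe
  rule 3 (vowel merger): duyebe → duyibi
  rule 4: no change — duyibi
  ⇒ Negora duyibi
Banike: *duyeba > duyeva > doyeva  (by intervocalic lenition, vowel merger)
Gabelar: start from *duyeba.
  rule 1: no change — duyeba
  rule 2 (unconditioned shift): duyeba → zuyeba
  rule 3 (vowel merger): zuyeba → zoyeba
  ⇒ Gabelar zoyeba
Only *duyeba yields all of Negora duyibi, Banike doyeva, Gabelar zoyeba.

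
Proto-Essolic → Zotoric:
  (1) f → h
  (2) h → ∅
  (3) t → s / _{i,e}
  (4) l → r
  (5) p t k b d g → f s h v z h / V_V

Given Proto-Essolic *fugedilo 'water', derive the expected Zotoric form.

Zotoric: start from *fugedilo.
  rule 1 (unconditioned shift): fugedilo → hugedilo
  rule 2 (h-loss): hugedilo → ugedilo
  rule 3: no change — ugedilo
  rule 4 (unconditioned shift): ugedilo → ugediro
  rule 5 (intervocalic lenition): ugediro → uheziro
  ⇒ Zotoric uheziro

uheziro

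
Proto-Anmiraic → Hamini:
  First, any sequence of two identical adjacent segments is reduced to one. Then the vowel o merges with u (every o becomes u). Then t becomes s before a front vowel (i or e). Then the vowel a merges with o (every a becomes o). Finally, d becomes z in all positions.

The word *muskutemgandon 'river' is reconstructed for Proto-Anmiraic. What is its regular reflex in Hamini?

muskusemgonzun

Hamini: *muskutemgandon > muskutemgandun > muskusemgandun > muskusemgondun > muskusemgonzun  (by vowel merger, palatalisation, vowel merger, unconditioned shift)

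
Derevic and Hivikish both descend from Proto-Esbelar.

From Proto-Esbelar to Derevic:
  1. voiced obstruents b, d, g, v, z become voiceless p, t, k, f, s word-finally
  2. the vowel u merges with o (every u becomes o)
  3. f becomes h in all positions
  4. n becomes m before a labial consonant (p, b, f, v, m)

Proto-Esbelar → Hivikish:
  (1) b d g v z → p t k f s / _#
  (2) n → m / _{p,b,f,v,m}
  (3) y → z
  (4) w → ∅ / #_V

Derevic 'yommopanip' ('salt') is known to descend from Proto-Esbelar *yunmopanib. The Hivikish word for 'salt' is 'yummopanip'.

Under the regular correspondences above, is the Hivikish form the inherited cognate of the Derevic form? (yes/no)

no

Derive the expected Hivikish reflex of *yunmopanib:
Hivikish: *yunmopanib > yunmopanip > yummopanip > zummopanip  (by final devoicing, nasal place assimilation, unconditioned shift)
The regular Hivikish reflex would be 'zummopanip', but the attested form is 'yummopanip'. The correspondence is irregular, so they are not cognates (the Hivikish form has a different source).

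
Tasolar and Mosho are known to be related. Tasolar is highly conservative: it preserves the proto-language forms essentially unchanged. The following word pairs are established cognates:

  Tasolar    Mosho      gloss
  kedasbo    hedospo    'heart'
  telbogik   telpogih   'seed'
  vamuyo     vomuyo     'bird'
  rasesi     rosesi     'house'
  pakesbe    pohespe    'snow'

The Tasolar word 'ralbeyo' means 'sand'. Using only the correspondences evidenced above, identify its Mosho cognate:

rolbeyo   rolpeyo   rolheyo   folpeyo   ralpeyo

kedasbo ~ hedospo, rasesi ~ rosesi — Tasolar a corresponds to Mosho o after a consonant, before a consonant other than r, m, n, p, b, f, v.
pakesbe ~ pohespe — Tasolar b corresponds to Mosho p after a consonant, before a front vowel.
Applying these to Tasolar 'ralbeyo':
  ralbeyo → rolbeyo   (a→o after a consonant, before a consonant other than r, m, n, p, b, f, v)
  rolbeyo → rolpeyo   (b→p after a consonant, before a front vowel)
So the Mosho cognate is 'rolpeyo'.

rolpeyo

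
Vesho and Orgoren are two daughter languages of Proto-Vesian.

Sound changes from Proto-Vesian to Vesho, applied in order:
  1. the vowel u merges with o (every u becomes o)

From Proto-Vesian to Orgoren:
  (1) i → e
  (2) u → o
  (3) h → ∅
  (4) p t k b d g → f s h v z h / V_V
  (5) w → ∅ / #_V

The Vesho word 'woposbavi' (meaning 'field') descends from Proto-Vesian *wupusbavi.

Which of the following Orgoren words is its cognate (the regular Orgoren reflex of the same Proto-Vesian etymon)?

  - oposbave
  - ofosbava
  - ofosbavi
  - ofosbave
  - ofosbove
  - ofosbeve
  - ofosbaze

Orgoren: start from *wupusbavi.
  rule 1 (vowel merger): wupusbavi → wupusbave
  rule 2 (vowel merger): wupusbave → woposbave
  rule 3: no change — woposbave
  rule 4 (intervocalic lenition): woposbave → wofosbave
  rule 5 (glide loss): wofosbave → ofosbave
  ⇒ Orgoren ofosbave
The other candidates each miss or misapply at least one Orgoren change.

ofosbave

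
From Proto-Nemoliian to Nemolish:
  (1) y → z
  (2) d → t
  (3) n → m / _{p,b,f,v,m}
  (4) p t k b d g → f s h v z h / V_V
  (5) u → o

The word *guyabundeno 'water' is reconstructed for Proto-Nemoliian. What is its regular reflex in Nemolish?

Nemolish: start from *guyabundeno.
  rule 1 (unconditioned shift): guyabundeno → guzabundeno
  rule 2 (unconditioned shift): guzabundeno → guzabunteno
  rule 3: no change — guzabunteno
  rule 4 (intervocalic lenition): guzabunteno → guzavunteno
  rule 5 (vowel merger): guzavunteno → gozavonteno
  ⇒ Nemolish gozavonteno

gozavonteno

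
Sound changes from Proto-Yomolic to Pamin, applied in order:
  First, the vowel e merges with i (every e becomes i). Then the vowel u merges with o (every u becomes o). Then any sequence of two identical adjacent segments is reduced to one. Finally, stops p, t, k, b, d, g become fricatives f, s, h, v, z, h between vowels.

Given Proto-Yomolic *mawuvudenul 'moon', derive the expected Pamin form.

mawovozinol

Pamin: *mawuvudenul
  mawuvudenul → mawuvudinul   [vowel merger]
  mawuvudinul → mawovodinol   [vowel merger]
  mawovodinol (rule 3 does not apply)
  mawovodinol → mawovozinol   [intervocalic lenition]
  giving Pamin mawovozinol.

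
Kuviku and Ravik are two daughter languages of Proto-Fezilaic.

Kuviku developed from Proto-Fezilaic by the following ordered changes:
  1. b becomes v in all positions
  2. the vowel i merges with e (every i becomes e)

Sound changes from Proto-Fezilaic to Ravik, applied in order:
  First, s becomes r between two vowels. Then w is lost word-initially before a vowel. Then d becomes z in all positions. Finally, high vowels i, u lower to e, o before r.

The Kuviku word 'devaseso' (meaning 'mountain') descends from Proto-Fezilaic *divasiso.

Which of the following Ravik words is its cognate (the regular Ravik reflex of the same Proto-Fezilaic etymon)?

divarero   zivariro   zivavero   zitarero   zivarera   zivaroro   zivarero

zivarero

Ravik: start from *divasiso.
  rule 1 (rhotacism): divasiso → divariro
  rule 2: no change — divariro
  rule 3 (unconditioned shift): divariro → zivariro
  rule 4 (pre-rhotic lowering): zivariro → zivarero
  ⇒ Ravik zivarero
Among the options, 'zivarero' alone shows every Ravik change applied in order.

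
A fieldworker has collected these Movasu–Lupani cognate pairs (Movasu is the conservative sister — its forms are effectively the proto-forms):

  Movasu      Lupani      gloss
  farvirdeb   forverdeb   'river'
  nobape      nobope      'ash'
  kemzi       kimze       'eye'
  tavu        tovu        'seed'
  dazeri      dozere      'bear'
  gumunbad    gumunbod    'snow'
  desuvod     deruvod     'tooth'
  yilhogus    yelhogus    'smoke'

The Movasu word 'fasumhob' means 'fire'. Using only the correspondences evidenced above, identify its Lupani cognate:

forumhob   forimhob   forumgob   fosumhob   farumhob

forumhob

dazeri ~ dozere, gumunbad ~ gumunbod — Movasu a corresponds to Lupani o after a consonant, before a consonant other than r, m, n, p, b, f, v.
desuvod ~ deruvod — Movasu s corresponds to Lupani r between vowels (before a back vowel).
Applying these to Movasu 'fasumhob':
  fasumhob → fosumhob   (a→o after a consonant, before a consonant other than r, m, n, p, b, f, v)
  fosumhob → forumhob   (s→r between vowels (before a back vowel))
So the Lupani cognate is 'forumhob'.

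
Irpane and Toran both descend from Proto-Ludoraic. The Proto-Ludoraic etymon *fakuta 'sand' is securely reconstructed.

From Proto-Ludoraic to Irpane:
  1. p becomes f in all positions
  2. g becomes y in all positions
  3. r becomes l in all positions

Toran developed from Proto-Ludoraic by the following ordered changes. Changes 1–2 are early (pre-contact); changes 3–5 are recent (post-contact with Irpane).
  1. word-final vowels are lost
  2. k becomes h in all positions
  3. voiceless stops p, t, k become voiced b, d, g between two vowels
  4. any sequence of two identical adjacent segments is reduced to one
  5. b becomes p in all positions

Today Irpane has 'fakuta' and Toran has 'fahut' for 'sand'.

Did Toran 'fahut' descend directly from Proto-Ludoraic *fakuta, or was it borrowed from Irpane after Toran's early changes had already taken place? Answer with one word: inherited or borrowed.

inherited

If inherited, *fakuta would pass through all of Toran's changes:
Toran: *fakuta > fakut > fahut  (by apocope, unconditioned shift)
If borrowed from Irpane 'fakuta' after the early changes, it would undergo only the recent ones:
  rule 3 (intervocalic voicing): fakuta → faguda
  rule 4 (degemination): no change (faguda)
  rule 5 (unconditioned shift): no change (faguda)
  ⇒ as a loan: faguda
Toran 'fahut' matches the inherited outcome exactly, so it is an inherited cognate, not a loan.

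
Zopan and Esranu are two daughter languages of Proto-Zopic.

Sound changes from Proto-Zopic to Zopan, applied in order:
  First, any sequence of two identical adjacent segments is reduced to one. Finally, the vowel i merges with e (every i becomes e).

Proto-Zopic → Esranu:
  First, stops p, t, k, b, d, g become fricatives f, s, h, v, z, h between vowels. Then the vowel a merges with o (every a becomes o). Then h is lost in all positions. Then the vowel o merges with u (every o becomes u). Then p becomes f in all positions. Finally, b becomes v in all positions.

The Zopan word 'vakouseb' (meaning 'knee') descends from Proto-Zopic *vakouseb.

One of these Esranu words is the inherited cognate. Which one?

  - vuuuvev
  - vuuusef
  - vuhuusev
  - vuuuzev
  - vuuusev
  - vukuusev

vuuusev

Esranu: start from *vakouseb.
  rule 1 (intervocalic lenition): vakouseb → vahouseb
  rule 2 (vowel merger): vahouseb → vohouseb
  rule 3 (h-loss): vohouseb → voouseb
  rule 4 (vowel merger): voouseb → vuuuseb
  rule 5: no change — vuuuseb
  rule 6 (unconditioned shift): vuuuseb → vuuusev
  ⇒ Esranu vuuusev
The other candidates each miss or misapply at least one Esranu change.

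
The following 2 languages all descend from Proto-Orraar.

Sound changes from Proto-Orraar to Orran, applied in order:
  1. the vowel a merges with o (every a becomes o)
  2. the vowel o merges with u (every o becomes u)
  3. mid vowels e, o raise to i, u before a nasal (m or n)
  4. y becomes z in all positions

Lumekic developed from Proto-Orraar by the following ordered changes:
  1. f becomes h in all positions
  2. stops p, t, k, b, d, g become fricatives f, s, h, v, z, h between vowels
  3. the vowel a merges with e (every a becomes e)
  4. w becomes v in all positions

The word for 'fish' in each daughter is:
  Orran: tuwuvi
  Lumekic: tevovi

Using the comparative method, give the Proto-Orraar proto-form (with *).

Position 4: Orran has u, Lumekic has o. Lumekic preserves o here (none of its changes turn any other segment into o), so the proto-segment is *o.
Position 2: Orran has u, Lumekic has e. Taking the neighbouring segments as reconstructed: Orran u could go back to *a or *o or *u; Lumekic e could go back to *a or *e — the one source consistent with every daughter is *a.
Verify the candidate proto-form against each daughter:
Orran: *tawovi > towovi > tuwuvi  (by vowel merger, vowel merger)
Lumekic: *tawovi > tewovi > tevovi  (by vowel merger, unconditioned shift)
*tawovi is the unique common source.

*tawovi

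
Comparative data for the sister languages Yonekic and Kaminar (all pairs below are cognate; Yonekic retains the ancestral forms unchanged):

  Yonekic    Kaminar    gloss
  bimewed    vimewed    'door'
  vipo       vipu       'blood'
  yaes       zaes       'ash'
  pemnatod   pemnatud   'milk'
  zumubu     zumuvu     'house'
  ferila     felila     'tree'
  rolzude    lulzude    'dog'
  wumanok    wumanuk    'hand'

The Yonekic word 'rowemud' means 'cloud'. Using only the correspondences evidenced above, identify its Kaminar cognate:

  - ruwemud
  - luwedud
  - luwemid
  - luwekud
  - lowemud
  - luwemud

luwemud

rolzude ~ lulzude — Yonekic r corresponds to Kaminar l word-initially before a back vowel.
pemnatod ~ pemnatud, rolzude ~ lulzude — Yonekic o corresponds to Kaminar u after a consonant, before a consonant other than r, m, n, p, b, f, v.
Applying these to Yonekic 'rowemud':
  rowemud → lowemud   (r→l word-initially before a back vowel)
  lowemud → luwemud   (o→u after a consonant, before a consonant other than r, m, n, p, b, f, v)
So the Kaminar cognate is 'luwemud'.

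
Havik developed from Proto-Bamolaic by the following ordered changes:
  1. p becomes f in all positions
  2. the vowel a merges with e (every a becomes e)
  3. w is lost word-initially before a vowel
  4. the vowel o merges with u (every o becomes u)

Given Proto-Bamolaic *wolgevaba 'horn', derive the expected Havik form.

Havik: *wolgevaba
  wolgevaba (rule 1 does not apply)
  wolgevaba → wolgevebe   [vowel merger]
  wolgevebe → olgevebe   [glide loss]
  olgevebe → ulgevebe   [vowel merger]
  giving Havik ulgevebe.

ulgevebe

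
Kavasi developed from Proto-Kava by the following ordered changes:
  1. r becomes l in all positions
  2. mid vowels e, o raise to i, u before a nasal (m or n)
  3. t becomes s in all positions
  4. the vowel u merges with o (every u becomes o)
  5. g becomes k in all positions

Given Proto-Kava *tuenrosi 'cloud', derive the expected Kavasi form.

soinlosi

Kavasi: start from *tuenrosi.
  rule 1 (unconditioned shift): tuenrosi → tuenlosi
  rule 2 (pre-nasal raising): tuenlosi → tuinlosi
  rule 3 (unconditioned shift): tuinlosi → suinlosi
  rule 4 (vowel merger): suinlosi → soinlosi
  rule 5: no change — soinlosi
  ⇒ Kavasi soinlosi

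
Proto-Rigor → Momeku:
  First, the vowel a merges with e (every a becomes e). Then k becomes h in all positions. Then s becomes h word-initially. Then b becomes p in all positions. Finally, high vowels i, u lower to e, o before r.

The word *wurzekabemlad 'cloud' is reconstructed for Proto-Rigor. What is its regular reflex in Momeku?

worzehepemled

Momeku: *wurzekabemlad > wurzekebemled > wurzehebemled > wurzehepemled > worzehepemled  (by vowel merger, unconditioned shift, unconditioned shift, pre-rhotic lowering)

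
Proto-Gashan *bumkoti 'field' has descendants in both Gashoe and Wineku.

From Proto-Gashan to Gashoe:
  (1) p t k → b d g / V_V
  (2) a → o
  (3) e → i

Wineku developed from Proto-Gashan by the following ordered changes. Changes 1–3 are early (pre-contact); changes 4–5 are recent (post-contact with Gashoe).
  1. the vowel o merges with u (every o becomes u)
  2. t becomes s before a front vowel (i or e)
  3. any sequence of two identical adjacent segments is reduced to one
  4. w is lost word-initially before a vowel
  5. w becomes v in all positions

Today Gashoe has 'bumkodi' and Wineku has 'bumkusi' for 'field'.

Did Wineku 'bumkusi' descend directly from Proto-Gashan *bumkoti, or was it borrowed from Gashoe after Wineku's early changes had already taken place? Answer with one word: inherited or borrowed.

inherited

If inherited, *bumkoti would pass through all of Wineku's changes:
Wineku: *bumkoti > bumkuti > bumkusi  (by vowel merger, palatalisation)
If borrowed from Gashoe 'bumkodi' after the early changes, it would undergo only the recent ones:
  rule 4 (glide loss): no change (bumkodi)
  rule 5 (unconditioned shift): no change (bumkodi)
  ⇒ as a loan: bumkodi
Wineku 'bumkusi' matches the inherited outcome exactly, so it is an inherited cognate, not a loan.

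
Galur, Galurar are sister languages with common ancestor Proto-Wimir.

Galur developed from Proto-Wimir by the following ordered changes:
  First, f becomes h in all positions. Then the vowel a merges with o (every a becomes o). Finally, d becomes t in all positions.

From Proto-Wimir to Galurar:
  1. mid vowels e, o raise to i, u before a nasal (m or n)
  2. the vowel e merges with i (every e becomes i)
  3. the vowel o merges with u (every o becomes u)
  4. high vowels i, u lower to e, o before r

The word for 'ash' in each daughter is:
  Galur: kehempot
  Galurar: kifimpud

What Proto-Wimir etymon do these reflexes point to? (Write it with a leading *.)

*kefempod

Position 7: Galur has o, Galurar has u. Taking the neighbouring segments as reconstructed: Galur o could go back to *a or *o; Galurar u could go back to *o or *u — the one source consistent with every daughter is *o.
Position 8: Galur has t, Galurar has d. Galurar preserves d here (none of its changes turn any other segment into d), so the proto-segment is *d.
This points to *kefempod. Verify forward in each daughter:
Galur: *kefempod
  kefempod → kehempod   [unconditioned shift]
  kehempod (rule 2 does not apply)
  kehempod → kehempot   [unconditioned shift]
  giving Galur kehempot.
Galurar: *kefempod
  kefempod → kefimpod   [pre-nasal raising]
  kefimpod → kifimpod   [vowel merger]
  kifimpod → kifimpud   [vowel merger]
  kifimpud (rule 4 does not apply)
  giving Galurar kifimpud.
No other proto-form is consistent with every reflex, so the reconstruction is *kefempod.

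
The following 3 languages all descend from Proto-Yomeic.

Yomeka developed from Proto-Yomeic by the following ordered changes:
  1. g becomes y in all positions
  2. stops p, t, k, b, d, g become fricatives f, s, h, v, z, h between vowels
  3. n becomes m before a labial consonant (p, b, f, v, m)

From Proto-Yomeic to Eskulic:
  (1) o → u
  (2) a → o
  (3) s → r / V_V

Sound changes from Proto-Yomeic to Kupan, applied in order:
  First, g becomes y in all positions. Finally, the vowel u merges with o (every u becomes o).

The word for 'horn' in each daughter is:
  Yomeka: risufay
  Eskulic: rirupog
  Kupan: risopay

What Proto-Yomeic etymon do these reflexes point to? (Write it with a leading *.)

Position 4: Yomeka has u, Eskulic has u, Kupan has o. Yomeka preserves u here (none of its changes turn any other segment into u), so the proto-segment is *u.
Position 5: Yomeka has f, Eskulic has p, Kupan has p. Eskulic preserves p here (none of its changes turn any other segment into p), so the proto-segment is *p.
Position 6: Yomeka has a, Eskulic has o, Kupan has a. Yomeka preserves a here (none of its changes turn any other segment into a), so the proto-segment is *a.
Verify the candidate proto-form against each daughter:
Yomeka: start from *risupag.
  rule 1 (unconditioned shift): risupag → risupay
  rule 2 (intervocalic lenition): risupay → risufay
  rule 3: no change — risufay
  ⇒ Yomeka risufay
Eskulic: *risupag
  risupag (rule 1 does not apply)
  risupag → risupog   [vowel merger]
  risupog → rirupog   [rhotacism]
  giving Eskulic rirupog.
Kupan: start from *risupag.
  rule 1 (unconditioned shift): risupag → risupay
  rule 2 (vowel merger): risupay → risopay
  ⇒ Kupan risopay
No other proto-form is consistent with every reflex, so the reconstruction is *risupag.

*risupag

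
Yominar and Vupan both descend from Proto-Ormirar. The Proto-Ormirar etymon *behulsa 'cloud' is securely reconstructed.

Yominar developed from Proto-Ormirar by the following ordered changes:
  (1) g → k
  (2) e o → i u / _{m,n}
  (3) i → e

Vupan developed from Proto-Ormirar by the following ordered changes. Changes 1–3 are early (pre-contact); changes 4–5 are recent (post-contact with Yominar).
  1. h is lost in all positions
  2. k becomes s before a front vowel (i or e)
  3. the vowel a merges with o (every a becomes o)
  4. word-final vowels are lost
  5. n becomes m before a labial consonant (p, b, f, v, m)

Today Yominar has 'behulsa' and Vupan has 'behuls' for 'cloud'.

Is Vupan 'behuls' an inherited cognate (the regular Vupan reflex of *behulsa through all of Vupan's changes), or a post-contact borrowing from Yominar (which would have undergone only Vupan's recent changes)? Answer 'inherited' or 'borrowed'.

If inherited, *behulsa would pass through all of Vupan's changes:
Vupan: start from *behulsa.
  rule 1 (h-loss): behulsa → beulsa
  rule 2: no change — beulsa
  rule 3 (vowel merger): beulsa → beulso
  rule 4 (apocope): beulso → beuls
  rule 5: no change — beuls
  ⇒ Vupan beuls
If borrowed from Yominar 'behulsa' after the early changes, it would undergo only the recent ones:
  rule 4 (apocope): behulsa → behuls
  rule 5 (nasal place assimilation): no change (behuls)
  ⇒ as a loan: behuls
Vupan 'behuls' matches the loan outcome 'behuls', not the inherited 'beuls' — it skipped the early Vupan changes, so it was borrowed from Yominar.

borrowed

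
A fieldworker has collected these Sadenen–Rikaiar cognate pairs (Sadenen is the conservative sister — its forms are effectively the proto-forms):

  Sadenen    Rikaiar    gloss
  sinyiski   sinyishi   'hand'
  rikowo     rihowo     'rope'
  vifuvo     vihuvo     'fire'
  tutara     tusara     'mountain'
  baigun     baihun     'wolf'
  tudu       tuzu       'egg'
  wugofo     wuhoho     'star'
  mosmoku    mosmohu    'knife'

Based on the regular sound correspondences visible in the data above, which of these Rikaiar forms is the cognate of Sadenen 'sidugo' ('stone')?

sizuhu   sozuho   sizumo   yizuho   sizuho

sizuho

tudu ~ tuzu — Sadenen d corresponds to Rikaiar z between vowels (before a back vowel).
wugofo ~ wuhoho — Sadenen g corresponds to Rikaiar h between vowels (before a back vowel).
Applying these to Sadenen 'sidugo':
  sidugo → sizugo   (d→z between vowels (before a back vowel))
  sizugo → sizuho   (g→h between vowels (before a back vowel))
So the Rikaiar cognate is 'sizuho'.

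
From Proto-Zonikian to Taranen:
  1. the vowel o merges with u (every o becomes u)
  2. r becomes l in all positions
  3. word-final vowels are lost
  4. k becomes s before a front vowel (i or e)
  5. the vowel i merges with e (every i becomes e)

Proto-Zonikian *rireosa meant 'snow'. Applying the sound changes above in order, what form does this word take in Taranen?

leleus

Taranen: *rireosa > rireusa > lileusa > lileus > leleus  (by vowel merger, unconditioned shift, apocope, vowel merger)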